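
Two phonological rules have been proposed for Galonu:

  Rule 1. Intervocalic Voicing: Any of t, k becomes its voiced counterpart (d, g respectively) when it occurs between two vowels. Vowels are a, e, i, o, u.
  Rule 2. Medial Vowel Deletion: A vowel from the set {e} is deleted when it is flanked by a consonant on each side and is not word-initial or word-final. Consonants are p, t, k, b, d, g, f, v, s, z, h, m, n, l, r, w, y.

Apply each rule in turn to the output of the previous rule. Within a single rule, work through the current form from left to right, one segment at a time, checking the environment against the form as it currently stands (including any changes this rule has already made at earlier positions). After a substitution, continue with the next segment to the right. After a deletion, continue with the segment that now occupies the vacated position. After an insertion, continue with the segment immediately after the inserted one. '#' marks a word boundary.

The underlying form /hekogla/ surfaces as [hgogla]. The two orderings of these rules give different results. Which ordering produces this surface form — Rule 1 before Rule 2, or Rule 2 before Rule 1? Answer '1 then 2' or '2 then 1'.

1 then 2

Order 1 then 2:
  1 Intervocalic Voicing: [hekogla] → [hegogla]
  2 Medial Vowel Deletion: [hegogla] → [hgogla]
  result: [hgogla]
Order 2 then 1:
  2 Medial Vowel Deletion: [hekogla] → [hkogla]
  1 Intervocalic Voicing: no change — [hkogla]
  result: [hkogla]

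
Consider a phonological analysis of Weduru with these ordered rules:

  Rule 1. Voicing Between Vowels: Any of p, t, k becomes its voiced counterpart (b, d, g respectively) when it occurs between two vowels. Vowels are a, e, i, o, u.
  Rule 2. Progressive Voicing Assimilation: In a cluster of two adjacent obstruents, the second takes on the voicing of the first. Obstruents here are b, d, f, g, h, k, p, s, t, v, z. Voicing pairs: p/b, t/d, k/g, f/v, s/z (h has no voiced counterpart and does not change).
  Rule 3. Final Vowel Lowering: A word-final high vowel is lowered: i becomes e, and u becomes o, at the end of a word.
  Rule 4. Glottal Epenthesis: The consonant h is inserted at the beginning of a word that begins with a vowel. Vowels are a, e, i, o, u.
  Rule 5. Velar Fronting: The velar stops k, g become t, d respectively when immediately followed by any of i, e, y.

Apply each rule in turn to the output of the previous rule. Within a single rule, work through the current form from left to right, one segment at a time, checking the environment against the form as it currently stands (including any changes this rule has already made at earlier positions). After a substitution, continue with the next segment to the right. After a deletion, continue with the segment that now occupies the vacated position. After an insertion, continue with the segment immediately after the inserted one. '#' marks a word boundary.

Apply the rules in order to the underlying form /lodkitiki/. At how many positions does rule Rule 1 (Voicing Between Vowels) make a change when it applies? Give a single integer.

Rule 1 Voicing Between Vowels: [lodkitiki] → [lodkidigi]
Rule 2 Progressive Voicing Assimilation: [lodkidigi] → [lodgidigi]
Rule 3 Final Vowel Lowering: [lodgidigi] → [lodgidige]
Rule 4 Glottal Epenthesis: no change — [lodgidige]
Rule 5 Velar Fronting: [lodgidige] → [loddidide]
Rule Rule 1 changed 2 position(s).

2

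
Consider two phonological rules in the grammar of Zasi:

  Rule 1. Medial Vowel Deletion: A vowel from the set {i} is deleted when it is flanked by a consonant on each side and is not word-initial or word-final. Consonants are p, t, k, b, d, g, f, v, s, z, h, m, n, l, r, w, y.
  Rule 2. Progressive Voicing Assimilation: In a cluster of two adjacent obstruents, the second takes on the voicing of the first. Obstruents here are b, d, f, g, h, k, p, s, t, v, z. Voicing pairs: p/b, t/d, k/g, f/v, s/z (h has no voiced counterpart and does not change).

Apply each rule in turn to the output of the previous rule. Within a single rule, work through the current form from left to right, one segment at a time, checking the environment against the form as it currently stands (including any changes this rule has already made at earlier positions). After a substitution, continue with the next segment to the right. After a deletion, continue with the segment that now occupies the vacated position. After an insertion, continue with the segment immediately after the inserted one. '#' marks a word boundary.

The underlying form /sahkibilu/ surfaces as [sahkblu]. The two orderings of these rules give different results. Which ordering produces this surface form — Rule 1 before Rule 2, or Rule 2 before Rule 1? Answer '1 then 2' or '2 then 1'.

Order 1 then 2:
  1 Medial Vowel Deletion: [sahkibilu] → [sahkblu]
  2 Progressive Voicing Assimilation: [sahkblu] → [sahkplu]
  result: [sahkplu]
Order 2 then 1:
  2 Progressive Voicing Assimilation: no change — [sahkibilu]
  1 Medial Vowel Deletion: [sahkibilu] → [sahkblu]
  result: [sahkblu]

2 then 1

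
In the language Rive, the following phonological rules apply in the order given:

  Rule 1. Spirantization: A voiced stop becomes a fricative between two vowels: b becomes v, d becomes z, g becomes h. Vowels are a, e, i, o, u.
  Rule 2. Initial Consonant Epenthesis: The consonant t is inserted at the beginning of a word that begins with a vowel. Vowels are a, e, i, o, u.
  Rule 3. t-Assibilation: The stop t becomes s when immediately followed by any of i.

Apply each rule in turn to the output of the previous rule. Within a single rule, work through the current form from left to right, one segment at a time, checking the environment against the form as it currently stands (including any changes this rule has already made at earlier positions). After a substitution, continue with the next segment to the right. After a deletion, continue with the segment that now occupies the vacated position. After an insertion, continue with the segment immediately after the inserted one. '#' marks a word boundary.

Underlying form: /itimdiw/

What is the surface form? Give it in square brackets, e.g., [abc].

[sisimdiw]

Rule 1 Spirantization: no change — [itimdiw]
Rule 2 Initial Consonant Epenthesis: [itimdiw] → [titimdiw]
Rule 3 t-Assibilation: [titimdiw] → [sisimdiw]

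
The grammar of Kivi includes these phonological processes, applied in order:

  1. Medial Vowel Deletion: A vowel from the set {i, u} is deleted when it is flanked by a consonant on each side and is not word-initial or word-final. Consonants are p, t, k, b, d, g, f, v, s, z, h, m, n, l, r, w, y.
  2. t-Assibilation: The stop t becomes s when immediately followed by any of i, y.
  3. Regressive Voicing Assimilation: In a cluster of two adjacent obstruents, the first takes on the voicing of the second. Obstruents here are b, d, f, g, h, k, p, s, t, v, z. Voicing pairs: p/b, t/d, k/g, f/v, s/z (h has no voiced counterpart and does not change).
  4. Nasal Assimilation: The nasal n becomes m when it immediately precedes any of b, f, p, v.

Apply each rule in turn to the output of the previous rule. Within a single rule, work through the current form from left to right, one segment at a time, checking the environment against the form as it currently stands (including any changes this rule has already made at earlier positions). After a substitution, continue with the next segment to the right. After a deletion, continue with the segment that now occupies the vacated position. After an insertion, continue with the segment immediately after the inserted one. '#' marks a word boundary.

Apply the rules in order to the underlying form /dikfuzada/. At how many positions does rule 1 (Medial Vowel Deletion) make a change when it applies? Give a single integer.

1 Medial Vowel Deletion: [dikfuzada] → [dkfzada]
2 t-Assibilation: no change — [dkfzada]
3 Regressive Voicing Assimilation: [dkfzada] → [tkvzada]
4 Nasal Assimilation: no change — [tkvzada]
Rule 1 changed 2 position(s).

2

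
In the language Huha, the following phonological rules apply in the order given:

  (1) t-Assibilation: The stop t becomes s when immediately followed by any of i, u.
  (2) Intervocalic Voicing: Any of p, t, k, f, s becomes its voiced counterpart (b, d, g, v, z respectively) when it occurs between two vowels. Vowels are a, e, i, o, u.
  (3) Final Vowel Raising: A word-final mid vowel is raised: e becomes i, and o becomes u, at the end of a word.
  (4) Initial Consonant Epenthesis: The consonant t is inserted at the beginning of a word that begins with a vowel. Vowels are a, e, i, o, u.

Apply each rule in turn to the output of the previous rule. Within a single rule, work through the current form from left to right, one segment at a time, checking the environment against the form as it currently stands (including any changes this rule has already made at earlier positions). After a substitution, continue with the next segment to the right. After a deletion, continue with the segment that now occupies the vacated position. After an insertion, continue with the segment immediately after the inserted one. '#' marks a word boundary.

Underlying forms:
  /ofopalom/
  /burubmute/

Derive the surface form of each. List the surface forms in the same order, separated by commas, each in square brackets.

[tovobalom], [burubmudi]

/ofopalom/:
  (1) t-Assibilation: no change — [ofopalom]
  (2) Intervocalic Voicing: [ofopalom] → [ovobalom]
  (3) Final Vowel Raising: no change — [ovobalom]
  (4) Initial Consonant Epenthesis: [ovobalom] → [tovobalom]
/burubmute/:
  (1) t-Assibilation: no change — [burubmute]
  (2) Intervocalic Voicing: [burubmute] → [burubmude]
  (3) Final Vowel Raising: [burubmude] → [burubmudi]
  (4) Initial Consonant Epenthesis: no change — [burubmudi]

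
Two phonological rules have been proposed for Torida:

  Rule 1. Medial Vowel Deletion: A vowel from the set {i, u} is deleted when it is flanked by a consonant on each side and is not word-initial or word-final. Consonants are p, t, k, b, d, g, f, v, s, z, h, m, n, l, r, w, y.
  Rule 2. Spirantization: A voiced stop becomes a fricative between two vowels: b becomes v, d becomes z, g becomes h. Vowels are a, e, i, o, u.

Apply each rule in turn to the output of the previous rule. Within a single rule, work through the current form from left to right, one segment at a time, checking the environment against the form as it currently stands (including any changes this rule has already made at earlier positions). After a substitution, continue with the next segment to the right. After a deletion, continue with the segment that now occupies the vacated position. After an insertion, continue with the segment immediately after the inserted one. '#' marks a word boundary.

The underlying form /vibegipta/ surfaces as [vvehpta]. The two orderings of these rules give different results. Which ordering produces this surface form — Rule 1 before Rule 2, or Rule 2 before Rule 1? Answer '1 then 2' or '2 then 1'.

Order 1 then 2:
  1 Medial Vowel Deletion: [vibegipta] → [vbegpta]
  2 Spirantization: no change — [vbegpta]
  result: [vbegpta]
Order 2 then 1:
  2 Spirantization: [vibegipta] → [vivehipta]
  1 Medial Vowel Deletion: [vivehipta] → [vvehpta]
  result: [vvehpta]

2 then 1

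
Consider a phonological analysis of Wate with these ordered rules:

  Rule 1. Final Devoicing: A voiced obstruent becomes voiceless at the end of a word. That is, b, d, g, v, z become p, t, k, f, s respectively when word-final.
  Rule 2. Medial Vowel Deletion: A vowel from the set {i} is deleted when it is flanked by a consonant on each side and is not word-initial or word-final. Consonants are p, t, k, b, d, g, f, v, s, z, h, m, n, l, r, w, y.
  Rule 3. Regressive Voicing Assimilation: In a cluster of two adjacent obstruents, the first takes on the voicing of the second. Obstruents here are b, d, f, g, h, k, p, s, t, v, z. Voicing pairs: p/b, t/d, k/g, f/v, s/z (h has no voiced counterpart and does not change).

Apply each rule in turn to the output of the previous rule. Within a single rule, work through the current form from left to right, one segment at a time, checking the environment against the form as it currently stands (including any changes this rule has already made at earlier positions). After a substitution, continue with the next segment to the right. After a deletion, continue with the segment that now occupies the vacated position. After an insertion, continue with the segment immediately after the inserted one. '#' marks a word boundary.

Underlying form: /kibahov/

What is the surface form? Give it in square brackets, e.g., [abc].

Rule 1 Final Devoicing: [kibahov] → [kibahof]
Rule 2 Medial Vowel Deletion: [kibahof] → [kbahof]
Rule 3 Regressive Voicing Assimilation: [kbahof] → [gbahof]

[gbahof]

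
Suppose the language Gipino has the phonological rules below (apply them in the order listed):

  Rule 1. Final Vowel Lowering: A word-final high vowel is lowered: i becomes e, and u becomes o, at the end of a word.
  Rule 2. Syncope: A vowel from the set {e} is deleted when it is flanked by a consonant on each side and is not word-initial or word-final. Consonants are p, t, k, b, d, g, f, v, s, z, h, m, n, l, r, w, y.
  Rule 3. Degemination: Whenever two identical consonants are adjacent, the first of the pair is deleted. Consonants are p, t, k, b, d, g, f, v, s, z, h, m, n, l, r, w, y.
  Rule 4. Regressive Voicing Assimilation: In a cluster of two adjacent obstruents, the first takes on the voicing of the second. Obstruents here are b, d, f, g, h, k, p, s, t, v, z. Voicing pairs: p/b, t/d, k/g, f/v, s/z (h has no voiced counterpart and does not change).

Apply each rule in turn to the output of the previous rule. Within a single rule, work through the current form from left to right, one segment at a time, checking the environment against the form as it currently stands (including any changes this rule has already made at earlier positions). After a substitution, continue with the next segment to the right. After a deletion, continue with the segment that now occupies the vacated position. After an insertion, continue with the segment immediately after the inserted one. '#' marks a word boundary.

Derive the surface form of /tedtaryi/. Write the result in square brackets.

Rule 1 Final Vowel Lowering: [tedtaryi] → [tedtarye]
Rule 2 Syncope: [tedtarye] → [tdtarye]
Rule 3 Degemination: no change — [tdtarye]
Rule 4 Regressive Voicing Assimilation: [tdtarye] → [dttarye]

[dttarye]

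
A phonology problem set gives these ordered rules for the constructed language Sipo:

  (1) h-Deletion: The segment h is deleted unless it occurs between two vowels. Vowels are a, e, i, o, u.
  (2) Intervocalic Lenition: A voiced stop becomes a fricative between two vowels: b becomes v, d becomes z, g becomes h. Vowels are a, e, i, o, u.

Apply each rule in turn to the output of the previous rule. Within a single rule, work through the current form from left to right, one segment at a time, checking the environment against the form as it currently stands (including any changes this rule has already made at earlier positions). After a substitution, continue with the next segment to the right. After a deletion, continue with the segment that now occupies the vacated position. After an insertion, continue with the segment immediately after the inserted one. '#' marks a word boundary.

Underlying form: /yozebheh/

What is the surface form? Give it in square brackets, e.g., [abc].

(1) h-Deletion: [yozebheh] → [yozebe]
(2) Intervocalic Lenition: [yozebe] → [yozeve]

[yozeve]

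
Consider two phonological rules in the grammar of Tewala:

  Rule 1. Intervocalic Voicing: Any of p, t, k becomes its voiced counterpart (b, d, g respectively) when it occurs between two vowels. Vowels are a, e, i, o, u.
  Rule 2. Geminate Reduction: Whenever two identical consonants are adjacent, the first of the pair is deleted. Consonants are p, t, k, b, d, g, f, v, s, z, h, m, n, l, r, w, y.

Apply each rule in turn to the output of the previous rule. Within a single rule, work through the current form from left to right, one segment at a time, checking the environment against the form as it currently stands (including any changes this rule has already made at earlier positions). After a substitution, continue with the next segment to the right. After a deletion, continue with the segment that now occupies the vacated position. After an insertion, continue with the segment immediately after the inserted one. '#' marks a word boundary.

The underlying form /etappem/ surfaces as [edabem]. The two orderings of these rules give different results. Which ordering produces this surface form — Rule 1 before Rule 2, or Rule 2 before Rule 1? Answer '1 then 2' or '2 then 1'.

2 then 1

Order 1 then 2:
  1 Intervocalic Voicing: [etappem] → [edappem]
  2 Geminate Reduction: [edappem] → [edapem]
  result: [edapem]
Order 2 then 1:
  2 Geminate Reduction: [etappem] → [etapem]
  1 Intervocalic Voicing: [etapem] → [edabem]
  result: [edabem]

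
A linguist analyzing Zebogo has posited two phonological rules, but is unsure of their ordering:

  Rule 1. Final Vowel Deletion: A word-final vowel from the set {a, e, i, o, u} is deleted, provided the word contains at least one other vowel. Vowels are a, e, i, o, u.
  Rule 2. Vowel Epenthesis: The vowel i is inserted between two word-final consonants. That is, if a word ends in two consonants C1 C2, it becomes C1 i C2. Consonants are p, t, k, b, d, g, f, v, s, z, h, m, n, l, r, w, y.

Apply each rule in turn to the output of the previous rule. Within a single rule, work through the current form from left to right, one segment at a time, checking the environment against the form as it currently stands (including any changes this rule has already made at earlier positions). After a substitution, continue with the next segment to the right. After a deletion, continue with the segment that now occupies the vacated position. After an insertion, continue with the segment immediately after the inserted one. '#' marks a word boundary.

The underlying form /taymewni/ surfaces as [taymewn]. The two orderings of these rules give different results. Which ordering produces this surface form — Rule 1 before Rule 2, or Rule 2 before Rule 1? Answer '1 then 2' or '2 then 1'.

Order 1 then 2:
  1 Final Vowel Deletion: [taymewni] → [taymewn]
  2 Vowel Epenthesis: [taymewn] → [taymewin]
  result: [taymewin]
Order 2 then 1:
  2 Vowel Epenthesis: no change — [taymewni]
  1 Final Vowel Deletion: [taymewni] → [taymewn]
  result: [taymewn]

2 then 1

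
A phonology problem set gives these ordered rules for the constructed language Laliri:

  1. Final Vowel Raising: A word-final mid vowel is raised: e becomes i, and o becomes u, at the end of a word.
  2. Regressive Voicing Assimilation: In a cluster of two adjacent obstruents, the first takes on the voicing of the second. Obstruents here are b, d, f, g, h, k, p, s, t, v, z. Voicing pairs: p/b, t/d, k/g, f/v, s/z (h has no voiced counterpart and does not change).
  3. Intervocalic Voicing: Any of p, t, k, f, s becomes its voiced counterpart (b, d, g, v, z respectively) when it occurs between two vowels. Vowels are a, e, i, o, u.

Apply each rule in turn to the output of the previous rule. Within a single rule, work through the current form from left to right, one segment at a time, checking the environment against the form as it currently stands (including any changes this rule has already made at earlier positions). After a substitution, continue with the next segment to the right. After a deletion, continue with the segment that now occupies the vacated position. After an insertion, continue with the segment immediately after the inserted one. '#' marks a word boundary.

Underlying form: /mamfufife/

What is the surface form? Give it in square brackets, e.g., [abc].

1 Final Vowel Raising: [mamfufife] → [mamfufifi]
2 Regressive Voicing Assimilation: no change — [mamfufifi]
3 Intervocalic Voicing: [mamfufifi] → [mamfuvivi]

[mamfuvivi]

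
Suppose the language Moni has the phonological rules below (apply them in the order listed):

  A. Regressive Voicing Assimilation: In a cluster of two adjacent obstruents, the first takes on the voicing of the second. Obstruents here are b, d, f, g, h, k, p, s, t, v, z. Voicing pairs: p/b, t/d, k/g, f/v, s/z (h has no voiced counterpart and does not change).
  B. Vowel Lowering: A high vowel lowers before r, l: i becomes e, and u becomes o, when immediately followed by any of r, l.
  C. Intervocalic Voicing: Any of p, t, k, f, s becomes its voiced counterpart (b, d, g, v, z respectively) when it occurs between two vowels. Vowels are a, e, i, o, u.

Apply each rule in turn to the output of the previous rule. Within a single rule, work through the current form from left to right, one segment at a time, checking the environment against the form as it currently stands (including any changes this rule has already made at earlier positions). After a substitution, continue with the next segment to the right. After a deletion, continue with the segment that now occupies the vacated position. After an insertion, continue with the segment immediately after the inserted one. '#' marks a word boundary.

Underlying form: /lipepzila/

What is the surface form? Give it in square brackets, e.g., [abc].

[libebzela]

A Regressive Voicing Assimilation: [lipepzila] → [lipebzila]
B Vowel Lowering: [lipebzila] → [lipebzela]
C Intervocalic Voicing: [lipebzela] → [libebzela]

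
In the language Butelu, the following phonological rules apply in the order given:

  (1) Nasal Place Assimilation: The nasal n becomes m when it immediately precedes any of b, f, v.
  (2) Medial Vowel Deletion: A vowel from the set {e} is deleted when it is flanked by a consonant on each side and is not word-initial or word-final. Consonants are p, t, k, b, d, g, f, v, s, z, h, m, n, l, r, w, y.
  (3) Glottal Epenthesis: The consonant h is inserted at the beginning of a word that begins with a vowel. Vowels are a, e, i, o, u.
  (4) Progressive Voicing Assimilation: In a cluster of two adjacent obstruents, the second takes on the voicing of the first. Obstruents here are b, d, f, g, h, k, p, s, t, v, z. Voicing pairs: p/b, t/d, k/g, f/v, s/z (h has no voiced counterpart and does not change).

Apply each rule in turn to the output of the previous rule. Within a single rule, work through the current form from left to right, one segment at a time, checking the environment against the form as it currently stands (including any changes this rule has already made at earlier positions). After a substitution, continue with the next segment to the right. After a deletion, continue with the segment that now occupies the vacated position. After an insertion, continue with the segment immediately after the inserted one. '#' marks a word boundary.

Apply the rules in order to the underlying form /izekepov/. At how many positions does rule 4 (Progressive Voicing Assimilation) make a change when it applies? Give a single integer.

2

(1) Nasal Place Assimilation: no change — [izekepov]
(2) Medial Vowel Deletion: [izekepov] → [izkpov]
(3) Glottal Epenthesis: [izkpov] → [hizkpov]
(4) Progressive Voicing Assimilation: [hizkpov] → [hizgbov]
Rule 4 changed 2 position(s).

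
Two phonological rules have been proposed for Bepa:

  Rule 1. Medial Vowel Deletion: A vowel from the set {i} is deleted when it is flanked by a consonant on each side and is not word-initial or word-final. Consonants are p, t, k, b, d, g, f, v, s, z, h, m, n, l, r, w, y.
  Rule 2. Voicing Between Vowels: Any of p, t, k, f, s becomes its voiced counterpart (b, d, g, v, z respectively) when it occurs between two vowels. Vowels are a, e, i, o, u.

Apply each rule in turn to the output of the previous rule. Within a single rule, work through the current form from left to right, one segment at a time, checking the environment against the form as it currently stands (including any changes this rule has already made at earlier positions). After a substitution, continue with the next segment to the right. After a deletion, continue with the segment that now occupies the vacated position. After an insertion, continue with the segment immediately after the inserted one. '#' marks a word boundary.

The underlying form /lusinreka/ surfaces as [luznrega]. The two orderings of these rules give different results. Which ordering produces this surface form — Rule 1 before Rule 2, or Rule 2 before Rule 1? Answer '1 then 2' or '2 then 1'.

2 then 1

Order 1 then 2:
  1 Medial Vowel Deletion: [lusinreka] → [lusnreka]
  2 Voicing Between Vowels: [lusnreka] → [lusnrega]
  result: [lusnrega]
Order 2 then 1:
  2 Voicing Between Vowels: [lusinreka] → [luzinrega]
  1 Medial Vowel Deletion: [luzinrega] → [luznrega]
  result: [luznrega]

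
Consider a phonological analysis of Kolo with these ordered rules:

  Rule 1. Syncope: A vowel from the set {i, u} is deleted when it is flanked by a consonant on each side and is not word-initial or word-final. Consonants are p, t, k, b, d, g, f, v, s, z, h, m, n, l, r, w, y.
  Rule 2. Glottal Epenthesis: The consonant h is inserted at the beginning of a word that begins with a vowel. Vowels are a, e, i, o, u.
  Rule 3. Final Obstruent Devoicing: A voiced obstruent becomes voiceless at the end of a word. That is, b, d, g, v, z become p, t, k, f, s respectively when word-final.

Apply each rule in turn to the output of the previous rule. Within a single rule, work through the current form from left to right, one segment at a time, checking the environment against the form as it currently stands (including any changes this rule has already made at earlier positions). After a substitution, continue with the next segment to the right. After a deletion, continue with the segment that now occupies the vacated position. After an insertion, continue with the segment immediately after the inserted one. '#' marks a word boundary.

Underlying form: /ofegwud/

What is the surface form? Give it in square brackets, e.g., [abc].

Rule 1 Syncope: [ofegwud] → [ofegwd]
Rule 2 Glottal Epenthesis: [ofegwd] → [hofegwd]
Rule 3 Final Obstruent Devoicing: [hofegwd] → [hofegwt]

[hofegwt]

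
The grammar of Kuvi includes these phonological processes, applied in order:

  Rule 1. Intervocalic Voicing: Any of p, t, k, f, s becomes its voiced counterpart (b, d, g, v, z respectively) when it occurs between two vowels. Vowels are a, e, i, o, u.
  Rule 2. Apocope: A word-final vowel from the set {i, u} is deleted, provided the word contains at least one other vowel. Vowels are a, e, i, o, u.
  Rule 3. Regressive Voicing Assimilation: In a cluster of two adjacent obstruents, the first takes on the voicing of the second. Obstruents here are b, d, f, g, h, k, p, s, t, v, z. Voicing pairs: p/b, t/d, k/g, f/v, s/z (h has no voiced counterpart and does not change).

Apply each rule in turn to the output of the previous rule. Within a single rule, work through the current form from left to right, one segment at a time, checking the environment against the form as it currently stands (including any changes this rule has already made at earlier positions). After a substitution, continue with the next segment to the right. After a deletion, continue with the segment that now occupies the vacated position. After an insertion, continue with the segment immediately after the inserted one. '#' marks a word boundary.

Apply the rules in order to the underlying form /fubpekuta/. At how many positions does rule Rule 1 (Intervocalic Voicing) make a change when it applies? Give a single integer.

Rule 1 Intervocalic Voicing: [fubpekuta] → [fubpeguda]
Rule 2 Apocope: no change — [fubpeguda]
Rule 3 Regressive Voicing Assimilation: [fubpeguda] → [fuppeguda]
Rule Rule 1 changed 2 position(s).

2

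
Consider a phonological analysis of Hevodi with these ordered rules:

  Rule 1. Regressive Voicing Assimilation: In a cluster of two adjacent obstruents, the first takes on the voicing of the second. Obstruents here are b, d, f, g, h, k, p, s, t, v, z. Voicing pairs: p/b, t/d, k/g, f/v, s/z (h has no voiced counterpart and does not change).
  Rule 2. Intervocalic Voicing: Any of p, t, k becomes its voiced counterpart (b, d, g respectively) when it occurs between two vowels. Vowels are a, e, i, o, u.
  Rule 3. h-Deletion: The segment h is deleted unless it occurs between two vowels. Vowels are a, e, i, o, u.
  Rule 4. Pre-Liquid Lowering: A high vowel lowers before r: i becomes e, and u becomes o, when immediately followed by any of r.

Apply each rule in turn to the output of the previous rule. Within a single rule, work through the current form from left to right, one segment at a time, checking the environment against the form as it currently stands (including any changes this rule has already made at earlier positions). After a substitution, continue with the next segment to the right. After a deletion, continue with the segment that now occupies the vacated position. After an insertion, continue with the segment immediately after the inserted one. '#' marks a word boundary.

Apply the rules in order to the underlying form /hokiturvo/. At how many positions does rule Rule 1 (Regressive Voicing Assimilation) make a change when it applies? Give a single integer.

Rule 1 Regressive Voicing Assimilation: no change — [hokiturvo]
Rule 2 Intervocalic Voicing: [hokiturvo] → [hogidurvo]
Rule 3 h-Deletion: [hogidurvo] → [ogidurvo]
Rule 4 Pre-Liquid Lowering: [ogidurvo] → [ogidorvo]
Rule Rule 1 changed 0 position(s).

0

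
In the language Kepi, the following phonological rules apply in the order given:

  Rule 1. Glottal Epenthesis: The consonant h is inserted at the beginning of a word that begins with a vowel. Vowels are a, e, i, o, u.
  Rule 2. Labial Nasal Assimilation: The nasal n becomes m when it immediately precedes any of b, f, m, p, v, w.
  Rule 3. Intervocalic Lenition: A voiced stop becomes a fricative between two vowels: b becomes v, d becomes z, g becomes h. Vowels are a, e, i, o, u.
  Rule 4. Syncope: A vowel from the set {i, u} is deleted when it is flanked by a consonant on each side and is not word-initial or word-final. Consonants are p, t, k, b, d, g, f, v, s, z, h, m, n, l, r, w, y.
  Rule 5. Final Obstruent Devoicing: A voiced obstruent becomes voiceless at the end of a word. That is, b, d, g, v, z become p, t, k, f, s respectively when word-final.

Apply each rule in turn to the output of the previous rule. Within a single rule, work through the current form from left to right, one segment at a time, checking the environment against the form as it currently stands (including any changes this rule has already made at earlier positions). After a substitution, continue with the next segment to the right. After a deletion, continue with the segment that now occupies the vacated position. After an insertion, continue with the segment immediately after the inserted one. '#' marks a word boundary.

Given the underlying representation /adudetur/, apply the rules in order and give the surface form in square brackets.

Rule 1 Glottal Epenthesis: [adudetur] → [hadudetur]
Rule 2 Labial Nasal Assimilation: no change — [hadudetur]
Rule 3 Intervocalic Lenition: [hadudetur] → [hazuzetur]
Rule 4 Syncope: [hazuzetur] → [hazzetr]
Rule 5 Final Obstruent Devoicing: no change — [hazzetr]

[hazzetr]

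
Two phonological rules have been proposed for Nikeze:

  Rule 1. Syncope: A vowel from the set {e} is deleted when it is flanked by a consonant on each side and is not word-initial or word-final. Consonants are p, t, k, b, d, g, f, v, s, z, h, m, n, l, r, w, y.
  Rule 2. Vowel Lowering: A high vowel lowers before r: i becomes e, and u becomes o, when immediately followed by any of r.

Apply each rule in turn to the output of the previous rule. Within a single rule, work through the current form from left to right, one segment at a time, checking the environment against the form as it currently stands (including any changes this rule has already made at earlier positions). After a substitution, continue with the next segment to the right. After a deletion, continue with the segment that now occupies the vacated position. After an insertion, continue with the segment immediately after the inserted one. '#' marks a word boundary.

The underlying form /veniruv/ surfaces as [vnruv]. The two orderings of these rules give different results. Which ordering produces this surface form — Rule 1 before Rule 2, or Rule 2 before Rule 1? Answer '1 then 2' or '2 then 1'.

2 then 1

Order 1 then 2:
  1 Syncope: [veniruv] → [vniruv]
  2 Vowel Lowering: [vniruv] → [vneruv]
  result: [vneruv]
Order 2 then 1:
  2 Vowel Lowering: [veniruv] → [veneruv]
  1 Syncope: [veneruv] → [vnruv]
  result: [vnruv]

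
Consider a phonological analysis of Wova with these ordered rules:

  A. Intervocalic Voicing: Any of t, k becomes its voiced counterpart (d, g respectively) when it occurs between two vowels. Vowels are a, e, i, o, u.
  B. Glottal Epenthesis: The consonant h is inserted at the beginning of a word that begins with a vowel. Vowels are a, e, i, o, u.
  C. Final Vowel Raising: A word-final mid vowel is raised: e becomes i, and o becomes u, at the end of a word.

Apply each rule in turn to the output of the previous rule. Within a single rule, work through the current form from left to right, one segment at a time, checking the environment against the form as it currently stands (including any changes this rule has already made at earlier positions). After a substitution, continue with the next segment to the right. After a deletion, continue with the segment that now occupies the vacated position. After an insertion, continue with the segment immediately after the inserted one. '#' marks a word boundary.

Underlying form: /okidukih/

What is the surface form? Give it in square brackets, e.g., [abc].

[hogidugih]

A Intervocalic Voicing: [okidukih] → [ogidugih]
B Glottal Epenthesis: [ogidugih] → [hogidugih]
C Final Vowel Raising: no change — [hogidugih]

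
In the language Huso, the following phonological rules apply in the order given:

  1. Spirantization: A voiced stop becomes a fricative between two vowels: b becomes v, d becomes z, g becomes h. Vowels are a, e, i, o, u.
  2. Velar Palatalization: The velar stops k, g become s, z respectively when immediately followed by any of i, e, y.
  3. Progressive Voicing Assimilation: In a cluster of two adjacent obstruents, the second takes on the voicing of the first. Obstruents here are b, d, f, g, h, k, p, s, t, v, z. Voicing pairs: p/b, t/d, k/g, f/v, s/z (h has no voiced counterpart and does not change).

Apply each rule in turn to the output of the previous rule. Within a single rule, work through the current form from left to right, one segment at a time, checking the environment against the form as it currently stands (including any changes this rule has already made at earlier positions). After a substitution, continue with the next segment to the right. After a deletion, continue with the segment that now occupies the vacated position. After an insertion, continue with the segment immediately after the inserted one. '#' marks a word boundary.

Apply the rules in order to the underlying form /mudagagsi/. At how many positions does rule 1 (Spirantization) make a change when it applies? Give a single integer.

1 Spirantization: [mudagagsi] → [muzahagsi]
2 Velar Palatalization: no change — [muzahagsi]
3 Progressive Voicing Assimilation: [muzahagsi] → [muzahagzi]
Rule 1 changed 2 position(s).

2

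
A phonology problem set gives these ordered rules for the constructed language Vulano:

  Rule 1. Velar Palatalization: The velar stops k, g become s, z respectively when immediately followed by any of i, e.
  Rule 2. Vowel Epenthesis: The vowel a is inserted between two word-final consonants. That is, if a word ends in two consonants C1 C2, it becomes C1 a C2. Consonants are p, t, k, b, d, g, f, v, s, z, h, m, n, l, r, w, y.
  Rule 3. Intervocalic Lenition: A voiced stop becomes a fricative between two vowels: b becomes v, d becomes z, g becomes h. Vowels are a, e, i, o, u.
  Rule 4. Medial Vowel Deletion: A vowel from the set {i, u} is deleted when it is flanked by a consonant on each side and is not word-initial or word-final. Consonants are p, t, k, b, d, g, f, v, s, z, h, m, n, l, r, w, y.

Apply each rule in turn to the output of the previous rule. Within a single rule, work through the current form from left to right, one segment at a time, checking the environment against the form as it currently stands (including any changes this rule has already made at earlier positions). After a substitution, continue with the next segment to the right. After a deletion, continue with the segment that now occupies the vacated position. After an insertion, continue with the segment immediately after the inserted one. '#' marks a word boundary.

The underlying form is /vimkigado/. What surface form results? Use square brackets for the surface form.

Rule 1 Velar Palatalization: [vimkigado] → [vimsigado]
Rule 2 Vowel Epenthesis: no change — [vimsigado]
Rule 3 Intervocalic Lenition: [vimsigado] → [vimsihazo]
Rule 4 Medial Vowel Deletion: [vimsihazo] → [vmshazo]

[vmshazo]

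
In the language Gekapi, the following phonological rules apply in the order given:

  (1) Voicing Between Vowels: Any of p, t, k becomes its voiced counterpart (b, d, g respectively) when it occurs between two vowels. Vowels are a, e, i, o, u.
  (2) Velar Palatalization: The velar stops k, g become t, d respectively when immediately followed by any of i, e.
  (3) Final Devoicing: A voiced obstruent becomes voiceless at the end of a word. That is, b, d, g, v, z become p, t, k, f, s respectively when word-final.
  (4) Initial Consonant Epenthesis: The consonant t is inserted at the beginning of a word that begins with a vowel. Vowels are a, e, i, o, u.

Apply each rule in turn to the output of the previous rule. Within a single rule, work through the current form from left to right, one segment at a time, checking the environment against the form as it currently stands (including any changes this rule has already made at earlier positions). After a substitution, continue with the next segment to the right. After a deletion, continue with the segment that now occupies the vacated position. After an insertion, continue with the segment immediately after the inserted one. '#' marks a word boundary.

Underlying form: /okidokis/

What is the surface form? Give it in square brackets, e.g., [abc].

(1) Voicing Between Vowels: [okidokis] → [ogidogis]
(2) Velar Palatalization: [ogidogis] → [odidodis]
(3) Final Devoicing: no change — [odidodis]
(4) Initial Consonant Epenthesis: [odidodis] → [todidodis]

[todidodis]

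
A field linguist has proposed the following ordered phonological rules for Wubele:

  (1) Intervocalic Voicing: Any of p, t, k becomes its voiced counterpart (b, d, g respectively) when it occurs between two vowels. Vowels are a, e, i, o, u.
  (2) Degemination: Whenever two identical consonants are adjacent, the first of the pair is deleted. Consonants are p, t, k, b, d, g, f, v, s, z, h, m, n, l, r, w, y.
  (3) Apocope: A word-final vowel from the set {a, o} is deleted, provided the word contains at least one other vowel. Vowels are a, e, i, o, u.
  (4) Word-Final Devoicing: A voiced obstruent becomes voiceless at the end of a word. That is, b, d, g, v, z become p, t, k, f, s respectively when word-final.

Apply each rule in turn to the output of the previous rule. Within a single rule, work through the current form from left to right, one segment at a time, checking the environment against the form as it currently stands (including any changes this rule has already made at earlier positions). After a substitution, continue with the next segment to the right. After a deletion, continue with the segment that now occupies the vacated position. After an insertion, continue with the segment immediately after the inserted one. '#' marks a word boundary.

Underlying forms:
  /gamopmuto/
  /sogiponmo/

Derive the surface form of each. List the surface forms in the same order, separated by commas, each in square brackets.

/gamopmuto/:
  (1) Intervocalic Voicing: [gamopmuto] → [gamopmudo]
  (2) Degemination: no change — [gamopmudo]
  (3) Apocope: [gamopmudo] → [gamopmud]
  (4) Word-Final Devoicing: [gamopmud] → [gamopmut]
/sogiponmo/:
  (1) Intervocalic Voicing: [sogiponmo] → [sogibonmo]
  (2) Degemination: no change — [sogibonmo]
  (3) Apocope: [sogibonmo] → [sogibonm]
  (4) Word-Final Devoicing: no change — [sogibonm]

[gamopmut], [sogibonm]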